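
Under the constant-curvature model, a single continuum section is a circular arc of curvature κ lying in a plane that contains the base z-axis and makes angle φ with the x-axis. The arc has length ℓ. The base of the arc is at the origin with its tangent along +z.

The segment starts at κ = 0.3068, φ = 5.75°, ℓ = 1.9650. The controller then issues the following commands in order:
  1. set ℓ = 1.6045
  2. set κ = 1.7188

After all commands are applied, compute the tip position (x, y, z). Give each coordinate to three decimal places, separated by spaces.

1.116 0.112 0.218

initial: κ=0.3068, φ=5.75°, ℓ=1.9650
cmd 1: set ℓ=1.6045 → (κ,φ,ℓ)=(0.3068,5.75°,1.6045) → tip=(0.3851,0.0388,1.5405)
cmd 2: set κ=1.7188 → (κ,φ,ℓ)=(1.7188,5.75°,1.6045) → tip=(1.1156,0.1123,0.2178)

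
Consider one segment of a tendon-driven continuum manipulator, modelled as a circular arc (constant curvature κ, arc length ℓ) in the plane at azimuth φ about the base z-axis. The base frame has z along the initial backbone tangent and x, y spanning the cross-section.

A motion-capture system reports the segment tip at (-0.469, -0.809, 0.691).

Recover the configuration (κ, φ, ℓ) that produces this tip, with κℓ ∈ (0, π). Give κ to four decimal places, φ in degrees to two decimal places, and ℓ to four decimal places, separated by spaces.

1.3834 239.90 1.3509

ρ = √(x²+y²) = √(-0.469² + -0.809²) = 0.93512
φ = atan2(y, x) mod 360° = atan2(-0.809, -0.469) = 239.8979°
|p|² = ρ² + z² = 0.93512² + 0.691² = 1.35192
κ = 2ρ / |p|² = 2×0.93512 / 1.35192 = 1.38339
θ = 2·atan2(ρ, z) = 2·atan2(0.93512, 0.691) = 1.86882 rad
ℓ = θ/κ = 1.86882/1.38339 = 1.35090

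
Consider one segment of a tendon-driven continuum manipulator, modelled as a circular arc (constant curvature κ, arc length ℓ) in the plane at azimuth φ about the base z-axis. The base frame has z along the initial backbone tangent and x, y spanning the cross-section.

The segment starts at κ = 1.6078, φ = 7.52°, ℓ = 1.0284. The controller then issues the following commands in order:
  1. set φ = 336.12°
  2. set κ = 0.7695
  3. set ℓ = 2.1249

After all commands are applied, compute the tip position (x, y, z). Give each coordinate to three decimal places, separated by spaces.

initial: κ=1.6078, φ=7.52°, ℓ=1.0284
cmd 1: set φ=336.12° → (κ,φ,ℓ)=(1.6078,336.12°,1.0284) → tip=(0.6157,-0.2726,0.6198)
cmd 2: set κ=0.7695 → (κ,φ,ℓ)=(0.7695,336.12°,1.0284) → tip=(0.3531,-0.1563,0.9244)
cmd 3: set ℓ=2.1249 → (κ,φ,ℓ)=(0.7695,336.12°,2.1249) → tip=(1.2647,-0.5599,1.2969)

1.265 -0.560 1.297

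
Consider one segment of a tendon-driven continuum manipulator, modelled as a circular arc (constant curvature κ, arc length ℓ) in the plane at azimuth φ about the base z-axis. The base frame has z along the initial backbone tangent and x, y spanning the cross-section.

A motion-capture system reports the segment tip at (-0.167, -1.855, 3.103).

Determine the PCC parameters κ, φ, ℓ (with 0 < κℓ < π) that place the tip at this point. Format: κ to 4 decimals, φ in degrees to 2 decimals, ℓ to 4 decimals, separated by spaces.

ρ = √(x²+y²) = √(-0.167² + -1.855²) = 1.86250
φ = atan2(y, x) mod 360° = atan2(-1.855, -0.167) = 264.8557°
|p|² = ρ² + z² = 1.86250² + 3.103² = 13.09752
κ = 2ρ / |p|² = 2×1.86250 / 13.09752 = 0.28441
θ = 2·atan2(ρ, z) = 2·atan2(1.86250, 3.103) = 1.08117 rad
ℓ = θ/κ = 1.08117/0.28441 = 3.80152

0.2844 264.86 3.8015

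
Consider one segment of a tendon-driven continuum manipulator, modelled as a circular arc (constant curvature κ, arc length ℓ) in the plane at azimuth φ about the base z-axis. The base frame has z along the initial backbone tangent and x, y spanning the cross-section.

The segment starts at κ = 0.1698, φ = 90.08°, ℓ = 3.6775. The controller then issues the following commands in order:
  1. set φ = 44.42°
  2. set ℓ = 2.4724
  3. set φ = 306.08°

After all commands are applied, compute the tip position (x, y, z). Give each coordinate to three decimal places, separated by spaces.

initial: κ=0.1698, φ=90.08°, ℓ=3.6775
cmd 1: set φ=44.42° → (κ,φ,ℓ)=(0.1698,44.42°,3.6775) → tip=(0.7938,0.7779,3.4431)
cmd 2: set ℓ=2.4724 → (κ,φ,ℓ)=(0.1698,44.42°,2.4724) → tip=(0.3653,0.3579,2.4004)
cmd 3: set φ=306.08° → (κ,φ,ℓ)=(0.1698,306.08°,2.4724) → tip=(0.3012,-0.4133,2.4004)

0.301 -0.413 2.400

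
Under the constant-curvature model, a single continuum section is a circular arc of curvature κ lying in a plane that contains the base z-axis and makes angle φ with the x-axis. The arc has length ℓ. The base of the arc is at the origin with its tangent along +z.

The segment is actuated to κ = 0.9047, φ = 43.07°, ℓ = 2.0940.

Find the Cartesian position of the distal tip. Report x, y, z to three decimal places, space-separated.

θ = κ·ℓ = 0.9047 × 2.0940 = 1.89444 rad
ρ = (1 − cos θ)/κ = (1 − -0.31802)/0.9047 = 1.45686
z = sin θ / κ = 0.94808/0.9047 = 1.04795
x = ρ cos φ = 1.45686 × cos(43.07°) = 1.06427
y = ρ sin φ = 1.45686 × sin(43.07°) = 0.99488

1.064 0.995 1.048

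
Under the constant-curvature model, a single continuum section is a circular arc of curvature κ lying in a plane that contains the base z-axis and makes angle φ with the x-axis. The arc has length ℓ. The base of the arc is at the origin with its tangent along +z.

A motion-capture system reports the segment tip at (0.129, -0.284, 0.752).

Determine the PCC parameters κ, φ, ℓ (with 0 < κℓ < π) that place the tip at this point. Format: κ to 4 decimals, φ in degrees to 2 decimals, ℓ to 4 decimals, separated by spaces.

ρ = √(x²+y²) = √(0.129² + -0.284²) = 0.31192
φ = atan2(y, x) mod 360° = atan2(-0.284, 0.129) = 294.4288°
|p|² = ρ² + z² = 0.31192² + 0.752² = 0.66280
κ = 2ρ / |p|² = 2×0.31192 / 0.66280 = 0.94123
θ = 2·atan2(ρ, z) = 2·atan2(0.31192, 0.752) = 0.78639 rad
ℓ = θ/κ = 0.78639/0.94123 = 0.83549

0.9412 294.43 0.8355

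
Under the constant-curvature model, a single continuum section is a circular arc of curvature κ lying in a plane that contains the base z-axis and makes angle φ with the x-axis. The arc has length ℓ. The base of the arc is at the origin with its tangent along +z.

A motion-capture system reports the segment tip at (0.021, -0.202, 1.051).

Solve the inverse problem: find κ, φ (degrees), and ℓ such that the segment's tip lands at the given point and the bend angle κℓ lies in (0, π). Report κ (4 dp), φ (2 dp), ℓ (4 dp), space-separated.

0.3545 275.94 1.0770

ρ = √(x²+y²) = √(0.021² + -0.202²) = 0.20309
φ = atan2(y, x) mod 360° = atan2(-0.202, 0.021) = 275.9352°
|p|² = ρ² + z² = 0.20309² + 1.051² = 1.14585
κ = 2ρ / |p|² = 2×0.20309 / 1.14585 = 0.35448
θ = 2·atan2(ρ, z) = 2·atan2(0.20309, 1.051) = 0.38176 rad
ℓ = θ/κ = 0.38176/0.35448 = 1.07697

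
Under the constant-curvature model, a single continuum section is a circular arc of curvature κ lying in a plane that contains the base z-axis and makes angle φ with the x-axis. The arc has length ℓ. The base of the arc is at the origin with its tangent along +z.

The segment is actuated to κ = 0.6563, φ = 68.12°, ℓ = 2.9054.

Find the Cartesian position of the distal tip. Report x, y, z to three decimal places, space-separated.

θ = κ·ℓ = 0.6563 × 2.9054 = 1.90681 rad
ρ = (1 − cos θ)/κ = (1 − -0.32973)/0.6563 = 2.02610
z = sin θ / κ = 0.94408/0.6563 = 1.43848
x = ρ cos φ = 2.02610 × cos(68.12°) = 0.75505
y = ρ sin φ = 2.02610 × sin(68.12°) = 1.88015

0.755 1.880 1.438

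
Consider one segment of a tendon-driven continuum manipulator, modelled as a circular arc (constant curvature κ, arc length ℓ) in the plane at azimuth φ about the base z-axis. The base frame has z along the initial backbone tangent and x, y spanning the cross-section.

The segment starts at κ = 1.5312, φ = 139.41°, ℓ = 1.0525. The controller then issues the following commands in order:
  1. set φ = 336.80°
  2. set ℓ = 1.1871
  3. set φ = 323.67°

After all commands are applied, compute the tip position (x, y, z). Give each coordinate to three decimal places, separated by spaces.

initial: κ=1.5312, φ=139.41°, ℓ=1.0525
cmd 1: set φ=336.80° → (κ,φ,ℓ)=(1.5312,336.80°,1.0525) → tip=(0.6248,-0.2678,0.6525)
cmd 2: set ℓ=1.1871 → (κ,φ,ℓ)=(1.5312,336.80°,1.1871) → tip=(0.7470,-0.3202,0.6333)
cmd 3: set φ=323.67° → (κ,φ,ℓ)=(1.5312,323.67°,1.1871) → tip=(0.6547,-0.4815,0.6333)

0.655 -0.481 0.633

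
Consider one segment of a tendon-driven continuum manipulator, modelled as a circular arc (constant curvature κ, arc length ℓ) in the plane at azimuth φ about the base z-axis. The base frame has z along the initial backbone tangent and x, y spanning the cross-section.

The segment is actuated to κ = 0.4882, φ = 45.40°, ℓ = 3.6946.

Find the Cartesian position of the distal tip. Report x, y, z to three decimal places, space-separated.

1.770 1.795 1.993

θ = κ·ℓ = 0.4882 × 3.6946 = 1.80370 rad
ρ = (1 − cos θ)/κ = (1 − -0.23081)/0.4882 = 2.52111
z = sin θ / κ = 0.97300/0.4882 = 1.99303
x = ρ cos φ = 2.52111 × cos(45.40°) = 1.77021
y = ρ sin φ = 2.52111 × sin(45.40°) = 1.79510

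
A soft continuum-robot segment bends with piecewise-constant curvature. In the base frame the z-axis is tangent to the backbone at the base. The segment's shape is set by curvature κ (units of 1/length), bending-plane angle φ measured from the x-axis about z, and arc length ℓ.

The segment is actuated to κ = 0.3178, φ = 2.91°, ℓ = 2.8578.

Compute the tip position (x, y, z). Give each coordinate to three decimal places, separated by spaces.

θ = κ·ℓ = 0.3178 × 2.8578 = 0.90821 rad
ρ = (1 − cos θ)/κ = (1 − 0.61516)/0.3178 = 1.21095
z = sin θ / κ = 0.78840/0.3178 = 2.48082
x = ρ cos φ = 1.21095 × cos(2.91°) = 1.20939
y = ρ sin φ = 1.21095 × sin(2.91°) = 0.06148

1.209 0.061 2.481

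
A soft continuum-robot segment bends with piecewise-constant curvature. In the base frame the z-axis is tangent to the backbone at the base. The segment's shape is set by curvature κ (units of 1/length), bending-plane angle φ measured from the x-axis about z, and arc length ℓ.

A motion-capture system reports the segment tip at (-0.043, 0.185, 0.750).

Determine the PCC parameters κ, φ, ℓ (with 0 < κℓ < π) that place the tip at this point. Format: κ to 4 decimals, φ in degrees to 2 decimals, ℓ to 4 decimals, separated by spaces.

ρ = √(x²+y²) = √(-0.043² + 0.185²) = 0.18993
φ = atan2(y, x) mod 360° = atan2(0.185, -0.043) = 103.0851°
|p|² = ρ² + z² = 0.18993² + 0.750² = 0.59857
κ = 2ρ / |p|² = 2×0.18993 / 0.59857 = 0.63461
θ = 2·atan2(ρ, z) = 2·atan2(0.18993, 0.750) = 0.49606 rad
ℓ = θ/κ = 0.49606/0.63461 = 0.78167

0.6346 103.09 0.7817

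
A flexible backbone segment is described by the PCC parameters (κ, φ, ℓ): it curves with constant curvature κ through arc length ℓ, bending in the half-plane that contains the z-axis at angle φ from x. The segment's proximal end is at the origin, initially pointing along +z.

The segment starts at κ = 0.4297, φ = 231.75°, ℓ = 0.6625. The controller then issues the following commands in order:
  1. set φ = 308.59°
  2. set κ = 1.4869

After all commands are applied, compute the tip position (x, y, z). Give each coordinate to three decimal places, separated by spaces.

initial: κ=0.4297, φ=231.75°, ℓ=0.6625
cmd 1: set φ=308.59° → (κ,φ,ℓ)=(0.4297,308.59°,0.6625) → tip=(0.0584,-0.0732,0.6536)
cmd 2: set κ=1.4869 → (κ,φ,ℓ)=(1.4869,308.59°,0.6625) → tip=(0.1876,-0.2351,0.5604)

0.188 -0.235 0.560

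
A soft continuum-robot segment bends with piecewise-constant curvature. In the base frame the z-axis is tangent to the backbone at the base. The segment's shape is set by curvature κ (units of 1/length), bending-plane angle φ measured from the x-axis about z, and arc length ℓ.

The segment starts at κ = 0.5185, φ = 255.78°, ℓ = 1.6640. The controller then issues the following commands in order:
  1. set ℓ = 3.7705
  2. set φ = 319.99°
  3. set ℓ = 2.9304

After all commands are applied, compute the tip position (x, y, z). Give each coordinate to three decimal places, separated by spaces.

initial: κ=0.5185, φ=255.78°, ℓ=1.6640
cmd 1: set ℓ=3.7705 → (κ,φ,ℓ)=(0.5185,255.78°,3.7705) → tip=(-0.6513,-2.5703,1.7880)
cmd 2: set φ=319.99° → (κ,φ,ℓ)=(0.5185,319.99°,3.7705) → tip=(2.0309,-1.7047,1.7880)
cmd 3: set ℓ=2.9304 → (κ,φ,ℓ)=(0.5185,319.99°,2.9304) → tip=(1.4013,-1.1763,1.9261)

1.401 -1.176 1.926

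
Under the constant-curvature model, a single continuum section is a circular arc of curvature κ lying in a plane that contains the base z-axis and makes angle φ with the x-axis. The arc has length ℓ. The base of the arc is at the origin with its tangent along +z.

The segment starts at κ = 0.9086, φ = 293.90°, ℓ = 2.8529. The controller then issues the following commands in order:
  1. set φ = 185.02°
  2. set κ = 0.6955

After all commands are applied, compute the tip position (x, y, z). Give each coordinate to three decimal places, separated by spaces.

-2.008 -0.176 1.317

initial: κ=0.9086, φ=293.90°, ℓ=2.8529
cmd 1: set φ=185.02° → (κ,φ,ℓ)=(0.9086,185.02°,2.8529) → tip=(-2.0314,-0.1784,0.5747)
cmd 2: set κ=0.6955 → (κ,φ,ℓ)=(0.6955,185.02°,2.8529) → tip=(-2.0077,-0.1764,1.3167)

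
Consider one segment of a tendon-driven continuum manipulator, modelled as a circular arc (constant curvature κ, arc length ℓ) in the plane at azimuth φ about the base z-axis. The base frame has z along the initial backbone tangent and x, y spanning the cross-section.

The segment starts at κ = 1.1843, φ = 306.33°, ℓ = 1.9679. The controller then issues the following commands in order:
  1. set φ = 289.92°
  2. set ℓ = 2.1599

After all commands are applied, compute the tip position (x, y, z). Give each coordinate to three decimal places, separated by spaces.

initial: κ=1.1843, φ=306.33°, ℓ=1.9679
cmd 1: set φ=289.92° → (κ,φ,ℓ)=(1.1843,289.92°,1.9679) → tip=(0.4858,-1.3406,0.6122)
cmd 2: set ℓ=2.1599 → (κ,φ,ℓ)=(1.1843,289.92°,2.1599) → tip=(0.5278,-1.4563,0.4653)

0.528 -1.456 0.465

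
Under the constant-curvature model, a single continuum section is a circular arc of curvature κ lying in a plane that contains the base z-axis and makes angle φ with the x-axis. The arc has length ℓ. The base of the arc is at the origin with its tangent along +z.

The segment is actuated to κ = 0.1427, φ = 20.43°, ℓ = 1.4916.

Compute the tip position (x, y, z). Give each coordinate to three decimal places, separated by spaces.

0.148 0.055 1.480

θ = κ·ℓ = 0.1427 × 1.4916 = 0.21285 rad
ρ = (1 − cos θ)/κ = (1 − 0.97743)/0.1427 = 0.15815
z = sin θ / κ = 0.21125/0.1427 = 1.48036
x = ρ cos φ = 0.15815 × cos(20.43°) = 0.14820
y = ρ sin φ = 0.15815 × sin(20.43°) = 0.05520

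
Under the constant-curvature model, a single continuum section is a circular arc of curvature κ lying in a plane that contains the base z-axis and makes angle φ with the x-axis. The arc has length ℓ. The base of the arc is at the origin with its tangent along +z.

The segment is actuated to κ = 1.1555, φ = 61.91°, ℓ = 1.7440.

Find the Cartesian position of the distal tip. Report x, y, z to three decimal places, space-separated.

0.583 1.092 0.781

θ = κ·ℓ = 1.1555 × 1.7440 = 2.01519 rad
ρ = (1 − cos θ)/κ = (1 − -0.42991)/1.1555 = 1.23748
z = sin θ / κ = 0.90287/1.1555 = 0.78137
x = ρ cos φ = 1.23748 × cos(61.91°) = 0.58268
y = ρ sin φ = 1.23748 × sin(61.91°) = 1.09172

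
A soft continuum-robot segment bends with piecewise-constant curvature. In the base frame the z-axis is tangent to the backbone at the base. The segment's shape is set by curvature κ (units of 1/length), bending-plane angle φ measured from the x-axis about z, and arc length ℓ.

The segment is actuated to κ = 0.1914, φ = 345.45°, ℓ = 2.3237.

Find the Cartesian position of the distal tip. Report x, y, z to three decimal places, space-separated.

θ = κ·ℓ = 0.1914 × 2.3237 = 0.44476 rad
ρ = (1 − cos θ)/κ = (1 − 0.90272)/0.1914 = 0.50828
z = sin θ / κ = 0.43024/0.1914 = 2.24785
x = ρ cos φ = 0.50828 × cos(345.45°) = 0.49198
y = ρ sin φ = 0.50828 × sin(345.45°) = -0.12769

0.492 -0.128 2.248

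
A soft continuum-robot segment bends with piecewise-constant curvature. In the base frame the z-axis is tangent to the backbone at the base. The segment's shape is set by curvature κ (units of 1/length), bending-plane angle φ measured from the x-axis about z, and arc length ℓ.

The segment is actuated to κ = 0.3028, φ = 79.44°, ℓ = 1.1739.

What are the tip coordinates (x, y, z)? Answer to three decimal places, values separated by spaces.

0.038 0.203 1.149

θ = κ·ℓ = 0.3028 × 1.1739 = 0.35546 rad
ρ = (1 − cos θ)/κ = (1 − 0.93749)/0.3028 = 0.20645
z = sin θ / κ = 0.34802/0.3028 = 1.14934
x = ρ cos φ = 0.20645 × cos(79.44°) = 0.03783
y = ρ sin φ = 0.20645 × sin(79.44°) = 0.20295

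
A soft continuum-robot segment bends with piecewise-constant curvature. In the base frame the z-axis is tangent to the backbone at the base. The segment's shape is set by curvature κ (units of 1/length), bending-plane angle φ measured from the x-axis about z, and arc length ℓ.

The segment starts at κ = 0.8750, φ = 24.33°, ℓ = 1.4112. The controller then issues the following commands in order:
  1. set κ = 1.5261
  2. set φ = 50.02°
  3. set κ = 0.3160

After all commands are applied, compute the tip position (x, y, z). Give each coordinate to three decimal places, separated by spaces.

initial: κ=0.8750, φ=24.33°, ℓ=1.4112
cmd 1: set κ=1.5261 → (κ,φ,ℓ)=(1.5261,24.33°,1.4112) → tip=(0.9257,0.4185,0.5471)
cmd 2: set φ=50.02° → (κ,φ,ℓ)=(1.5261,50.02°,1.4112) → tip=(0.6527,0.7785,0.5471)
cmd 3: set κ=0.3160 → (κ,φ,ℓ)=(0.3160,50.02°,1.4112) → tip=(0.1988,0.2371,1.3649)

0.199 0.237 1.365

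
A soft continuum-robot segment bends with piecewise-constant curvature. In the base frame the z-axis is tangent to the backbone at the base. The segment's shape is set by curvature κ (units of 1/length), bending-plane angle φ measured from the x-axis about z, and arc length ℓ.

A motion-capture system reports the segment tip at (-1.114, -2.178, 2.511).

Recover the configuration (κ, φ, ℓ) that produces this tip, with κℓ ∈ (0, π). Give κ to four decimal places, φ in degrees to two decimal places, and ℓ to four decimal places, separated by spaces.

ρ = √(x²+y²) = √(-1.114² + -2.178²) = 2.44636
φ = atan2(y, x) mod 360° = atan2(-2.178, -1.114) = 242.9112°
|p|² = ρ² + z² = 2.44636² + 2.511² = 12.28980
κ = 2ρ / |p|² = 2×2.44636 / 12.28980 = 0.39811
θ = 2·atan2(ρ, z) = 2·atan2(2.44636, 2.511) = 1.54472 rad
ℓ = θ/κ = 1.54472/0.39811 = 3.88011

0.3981 242.91 3.8801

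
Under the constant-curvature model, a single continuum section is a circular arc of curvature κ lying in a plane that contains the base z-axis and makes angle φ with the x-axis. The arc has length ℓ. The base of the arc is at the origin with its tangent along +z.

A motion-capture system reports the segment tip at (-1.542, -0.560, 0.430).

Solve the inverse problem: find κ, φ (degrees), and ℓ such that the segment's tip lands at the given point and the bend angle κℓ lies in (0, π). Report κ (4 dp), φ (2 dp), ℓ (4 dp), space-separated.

1.1407 199.96 2.3046

ρ = √(x²+y²) = √(-1.542² + -0.560²) = 1.64054
φ = atan2(y, x) mod 360° = atan2(-0.560, -1.542) = 199.9592°
|p|² = ρ² + z² = 1.64054² + 0.430² = 2.87626
κ = 2ρ / |p|² = 2×1.64054 / 2.87626 = 1.14074
θ = 2·atan2(ρ, z) = 2·atan2(1.64054, 0.430) = 2.62891 rad
ℓ = θ/κ = 2.62891/1.14074 = 2.30456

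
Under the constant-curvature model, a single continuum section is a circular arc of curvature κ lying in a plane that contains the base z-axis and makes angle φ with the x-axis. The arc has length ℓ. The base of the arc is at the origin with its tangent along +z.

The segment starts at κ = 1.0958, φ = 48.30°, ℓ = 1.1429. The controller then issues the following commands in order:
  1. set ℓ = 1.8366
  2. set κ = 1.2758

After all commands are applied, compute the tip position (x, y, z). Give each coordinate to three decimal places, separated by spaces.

initial: κ=1.0958, φ=48.30°, ℓ=1.1429
cmd 1: set ℓ=1.8366 → (κ,φ,ℓ)=(1.0958,48.30°,1.8366) → tip=(0.8666,0.9727,0.8250)
cmd 2: set κ=1.2758 → (κ,φ,ℓ)=(1.2758,48.30°,1.8366) → tip=(0.8853,0.9936,0.5614)

0.885 0.994 0.561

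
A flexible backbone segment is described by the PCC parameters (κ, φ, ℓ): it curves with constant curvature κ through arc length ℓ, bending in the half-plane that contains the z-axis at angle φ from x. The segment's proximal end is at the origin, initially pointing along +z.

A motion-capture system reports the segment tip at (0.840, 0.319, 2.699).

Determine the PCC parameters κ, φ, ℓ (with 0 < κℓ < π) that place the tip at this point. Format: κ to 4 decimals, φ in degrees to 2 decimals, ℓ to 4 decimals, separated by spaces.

0.2221 20.79 2.8942

ρ = √(x²+y²) = √(0.840² + 0.319²) = 0.89853
φ = atan2(y, x) mod 360° = atan2(0.319, 0.840) = 20.7949°
|p|² = ρ² + z² = 0.89853² + 2.699² = 8.09196
κ = 2ρ / |p|² = 2×0.89853 / 8.09196 = 0.22208
θ = 2·atan2(ρ, z) = 2·atan2(0.89853, 2.699) = 0.64274 rad
ℓ = θ/κ = 0.64274/0.22208 = 2.89420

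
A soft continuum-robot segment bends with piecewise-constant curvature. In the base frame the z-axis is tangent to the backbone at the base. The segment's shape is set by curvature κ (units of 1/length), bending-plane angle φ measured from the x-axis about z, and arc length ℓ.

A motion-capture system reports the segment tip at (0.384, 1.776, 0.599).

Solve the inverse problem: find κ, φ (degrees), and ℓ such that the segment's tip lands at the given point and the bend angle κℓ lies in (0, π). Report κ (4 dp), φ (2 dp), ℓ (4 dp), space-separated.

0.9928 77.80 2.5229

ρ = √(x²+y²) = √(0.384² + 1.776²) = 1.81704
φ = atan2(y, x) mod 360° = atan2(1.776, 0.384) = 77.7995°
|p|² = ρ² + z² = 1.81704² + 0.599² = 3.66043
κ = 2ρ / |p|² = 2×1.81704 / 3.66043 = 0.99280
θ = 2·atan2(ρ, z) = 2·atan2(1.81704, 0.599) = 2.50472 rad
ℓ = θ/κ = 2.50472/0.99280 = 2.52288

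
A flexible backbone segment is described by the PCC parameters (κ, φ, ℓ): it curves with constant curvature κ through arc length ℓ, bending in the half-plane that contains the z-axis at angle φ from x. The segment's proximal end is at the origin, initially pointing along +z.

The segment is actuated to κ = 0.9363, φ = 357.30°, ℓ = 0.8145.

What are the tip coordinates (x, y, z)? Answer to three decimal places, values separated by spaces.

0.295 -0.014 0.738

θ = κ·ℓ = 0.9363 × 0.8145 = 0.76262 rad
ρ = (1 − cos θ)/κ = (1 − 0.72303)/0.9363 = 0.29581
z = sin θ / κ = 0.69082/0.9363 = 0.73781
x = ρ cos φ = 0.29581 × cos(357.30°) = 0.29548
y = ρ sin φ = 0.29581 × sin(357.30°) = -0.01393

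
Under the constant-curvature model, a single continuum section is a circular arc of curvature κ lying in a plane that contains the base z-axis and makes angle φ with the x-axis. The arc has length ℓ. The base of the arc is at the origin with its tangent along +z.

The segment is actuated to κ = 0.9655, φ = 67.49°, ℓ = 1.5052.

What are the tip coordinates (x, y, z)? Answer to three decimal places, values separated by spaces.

θ = κ·ℓ = 0.9655 × 1.5052 = 1.45327 rad
ρ = (1 − cos θ)/κ = (1 − 0.11726)/0.9655 = 0.91429
z = sin θ / κ = 0.99310/0.9655 = 1.02859
x = ρ cos φ = 0.91429 × cos(67.49°) = 0.35003
y = ρ sin φ = 0.91429 × sin(67.49°) = 0.84463

0.350 0.845 1.029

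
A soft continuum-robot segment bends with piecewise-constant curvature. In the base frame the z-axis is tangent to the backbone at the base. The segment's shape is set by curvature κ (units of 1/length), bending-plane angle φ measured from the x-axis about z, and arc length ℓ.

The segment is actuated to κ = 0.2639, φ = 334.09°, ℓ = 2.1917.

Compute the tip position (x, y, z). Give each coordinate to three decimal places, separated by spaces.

θ = κ·ℓ = 0.2639 × 2.1917 = 0.57839 rad
ρ = (1 − cos θ)/κ = (1 − 0.83734)/0.2639 = 0.61635
z = sin θ / κ = 0.54668/0.2639 = 2.07153
x = ρ cos φ = 0.61635 × cos(334.09°) = 0.55440
y = ρ sin φ = 0.61635 × sin(334.09°) = -0.26932

0.554 -0.269 2.072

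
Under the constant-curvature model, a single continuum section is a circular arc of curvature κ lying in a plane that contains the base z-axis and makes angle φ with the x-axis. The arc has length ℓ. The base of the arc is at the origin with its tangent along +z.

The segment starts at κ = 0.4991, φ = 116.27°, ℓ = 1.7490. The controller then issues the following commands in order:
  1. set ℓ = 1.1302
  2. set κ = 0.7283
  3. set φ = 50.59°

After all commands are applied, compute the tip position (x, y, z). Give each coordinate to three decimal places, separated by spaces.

0.279 0.340 1.007

initial: κ=0.4991, φ=116.27°, ℓ=1.7490
cmd 1: set ℓ=1.1302 → (κ,φ,ℓ)=(0.4991,116.27°,1.1302) → tip=(-0.1374,0.2783,1.0712)
cmd 2: set κ=0.7283 → (κ,φ,ℓ)=(0.7283,116.27°,1.1302) → tip=(-0.1945,0.3941,1.0068)
cmd 3: set φ=50.59° → (κ,φ,ℓ)=(0.7283,50.59°,1.1302) → tip=(0.2790,0.3395,1.0068)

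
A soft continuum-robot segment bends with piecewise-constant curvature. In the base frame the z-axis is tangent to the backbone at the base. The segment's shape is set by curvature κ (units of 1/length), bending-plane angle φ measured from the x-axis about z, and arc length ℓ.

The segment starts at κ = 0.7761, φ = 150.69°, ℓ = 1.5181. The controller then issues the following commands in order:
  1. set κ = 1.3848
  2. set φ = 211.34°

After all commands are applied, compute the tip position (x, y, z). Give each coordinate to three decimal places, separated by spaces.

-0.929 -0.566 0.623

initial: κ=0.7761, φ=150.69°, ℓ=1.5181
cmd 1: set κ=1.3848 → (κ,φ,ℓ)=(1.3848,150.69°,1.5181) → tip=(-0.9488,0.5327,0.6225)
cmd 2: set φ=211.34° → (κ,φ,ℓ)=(1.3848,211.34°,1.5181) → tip=(-0.9293,-0.5659,0.6225)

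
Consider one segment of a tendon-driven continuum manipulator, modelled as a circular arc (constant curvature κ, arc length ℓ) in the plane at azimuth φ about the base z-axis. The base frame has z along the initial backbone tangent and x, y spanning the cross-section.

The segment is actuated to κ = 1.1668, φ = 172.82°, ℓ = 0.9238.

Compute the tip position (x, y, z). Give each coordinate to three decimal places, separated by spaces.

-0.448 0.056 0.755

θ = κ·ℓ = 1.1668 × 0.9238 = 1.07789 rad
ρ = (1 − cos θ)/κ = (1 − 0.47319)/1.1668 = 0.45150
z = sin θ / κ = 0.88096/1.1668 = 0.75502
x = ρ cos φ = 0.45150 × cos(172.82°) = -0.44796
y = ρ sin φ = 0.45150 × sin(172.82°) = 0.05643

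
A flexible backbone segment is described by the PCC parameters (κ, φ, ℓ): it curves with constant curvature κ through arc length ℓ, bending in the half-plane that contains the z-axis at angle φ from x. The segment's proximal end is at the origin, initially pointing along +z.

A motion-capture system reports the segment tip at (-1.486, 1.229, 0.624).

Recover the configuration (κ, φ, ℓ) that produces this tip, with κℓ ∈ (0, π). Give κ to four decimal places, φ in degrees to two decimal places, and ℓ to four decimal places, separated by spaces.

0.9388 140.41 2.6796

ρ = √(x²+y²) = √(-1.486² + 1.229²) = 1.92838
φ = atan2(y, x) mod 360° = atan2(1.229, -1.486) = 140.4075°
|p|² = ρ² + z² = 1.92838² + 0.624² = 4.10801
κ = 2ρ / |p|² = 2×1.92838 / 4.10801 = 0.93884
θ = 2·atan2(ρ, z) = 2·atan2(1.92838, 0.624) = 2.51568 rad
ℓ = θ/κ = 2.51568/0.93884 = 2.67958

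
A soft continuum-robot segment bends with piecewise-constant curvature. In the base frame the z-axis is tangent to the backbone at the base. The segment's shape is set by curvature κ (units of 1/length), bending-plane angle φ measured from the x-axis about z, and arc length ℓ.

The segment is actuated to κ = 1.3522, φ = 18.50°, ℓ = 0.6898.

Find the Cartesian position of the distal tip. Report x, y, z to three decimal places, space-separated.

0.284 0.095 0.594

θ = κ·ℓ = 1.3522 × 0.6898 = 0.93275 rad
ρ = (1 − cos θ)/κ = (1 − 0.59563)/1.3522 = 0.29905
z = sin θ / κ = 0.80326/1.3522 = 0.59404
x = ρ cos φ = 0.29905 × cos(18.50°) = 0.28359
y = ρ sin φ = 0.29905 × sin(18.50°) = 0.09489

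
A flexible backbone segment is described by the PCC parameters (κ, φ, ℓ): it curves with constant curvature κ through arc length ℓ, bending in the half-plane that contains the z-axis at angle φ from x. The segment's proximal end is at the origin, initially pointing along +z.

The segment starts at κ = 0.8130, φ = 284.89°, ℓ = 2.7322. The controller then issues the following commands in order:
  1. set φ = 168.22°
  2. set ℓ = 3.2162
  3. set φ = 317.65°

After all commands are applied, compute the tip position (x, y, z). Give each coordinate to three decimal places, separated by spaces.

1.695 -1.545 0.618

initial: κ=0.8130, φ=284.89°, ℓ=2.7322
cmd 1: set φ=168.22° → (κ,φ,ℓ)=(0.8130,168.22°,2.7322) → tip=(-1.9333,0.4032,0.9788)
cmd 2: set ℓ=3.2162 → (κ,φ,ℓ)=(0.8130,168.22°,3.2162) → tip=(-2.2449,0.4682,0.6184)
cmd 3: set φ=317.65° → (κ,φ,ℓ)=(0.8130,317.65°,3.2162) → tip=(1.6948,-1.5449,0.6184)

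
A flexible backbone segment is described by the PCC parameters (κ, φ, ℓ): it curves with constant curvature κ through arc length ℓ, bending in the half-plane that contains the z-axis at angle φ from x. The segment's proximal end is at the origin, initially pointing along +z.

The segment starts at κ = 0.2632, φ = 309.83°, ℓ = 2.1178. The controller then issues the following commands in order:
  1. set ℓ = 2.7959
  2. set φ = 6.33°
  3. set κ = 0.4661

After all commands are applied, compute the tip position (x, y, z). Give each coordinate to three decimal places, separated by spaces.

1.568 0.174 2.069

initial: κ=0.2632, φ=309.83°, ℓ=2.1178
cmd 1: set ℓ=2.7959 → (κ,φ,ℓ)=(0.2632,309.83°,2.7959) → tip=(0.6297,-0.7550,2.5503)
cmd 2: set φ=6.33° → (κ,φ,ℓ)=(0.2632,6.33°,2.7959) → tip=(0.9771,0.1084,2.5503)
cmd 3: set κ=0.4661 → (κ,φ,ℓ)=(0.4661,6.33°,2.7959) → tip=(1.5685,0.1740,2.0691)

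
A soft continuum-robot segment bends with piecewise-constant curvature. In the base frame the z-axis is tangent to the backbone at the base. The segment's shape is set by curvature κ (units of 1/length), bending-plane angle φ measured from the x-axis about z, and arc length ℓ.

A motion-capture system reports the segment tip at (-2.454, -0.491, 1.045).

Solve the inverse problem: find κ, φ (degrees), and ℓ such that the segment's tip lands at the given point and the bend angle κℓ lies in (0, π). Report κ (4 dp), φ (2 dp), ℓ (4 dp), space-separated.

ρ = √(x²+y²) = √(-2.454² + -0.491²) = 2.50264
φ = atan2(y, x) mod 360° = atan2(-0.491, -2.454) = 191.3144°
|p|² = ρ² + z² = 2.50264² + 1.045² = 7.35522
κ = 2ρ / |p|² = 2×2.50264 / 7.35522 = 0.68051
θ = 2·atan2(ρ, z) = 2·atan2(2.50264, 1.045) = 2.35049 rad
ℓ = θ/κ = 2.35049/0.68051 = 3.45403

0.6805 191.31 3.4540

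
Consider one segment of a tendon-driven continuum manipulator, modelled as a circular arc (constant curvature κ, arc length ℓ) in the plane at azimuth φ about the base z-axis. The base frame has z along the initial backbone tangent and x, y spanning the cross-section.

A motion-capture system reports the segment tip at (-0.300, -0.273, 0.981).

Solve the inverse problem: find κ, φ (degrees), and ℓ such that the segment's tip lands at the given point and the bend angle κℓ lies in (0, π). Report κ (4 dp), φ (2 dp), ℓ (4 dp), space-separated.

ρ = √(x²+y²) = √(-0.300² + -0.273²) = 0.40562
φ = atan2(y, x) mod 360° = atan2(-0.273, -0.300) = 222.3022°
|p|² = ρ² + z² = 0.40562² + 0.981² = 1.12689
κ = 2ρ / |p|² = 2×0.40562 / 1.12689 = 0.71990
θ = 2·atan2(ρ, z) = 2·atan2(0.40562, 0.981) = 0.78414 rad
ℓ = θ/κ = 0.78414/0.71990 = 1.08924

0.7199 222.30 1.0892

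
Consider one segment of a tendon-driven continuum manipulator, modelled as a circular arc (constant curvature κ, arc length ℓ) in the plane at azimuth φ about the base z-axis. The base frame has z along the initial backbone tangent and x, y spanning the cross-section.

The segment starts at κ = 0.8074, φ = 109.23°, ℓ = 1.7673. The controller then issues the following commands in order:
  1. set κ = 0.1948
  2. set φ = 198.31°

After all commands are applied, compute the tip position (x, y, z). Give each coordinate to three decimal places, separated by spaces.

initial: κ=0.8074, φ=109.23°, ℓ=1.7673
cmd 1: set κ=0.1948 → (κ,φ,ℓ)=(0.1948,109.23°,1.7673) → tip=(-0.0992,0.2844,1.7326)
cmd 2: set φ=198.31° → (κ,φ,ℓ)=(0.1948,198.31°,1.7673) → tip=(-0.2860,-0.0946,1.7326)

-0.286 -0.095 1.733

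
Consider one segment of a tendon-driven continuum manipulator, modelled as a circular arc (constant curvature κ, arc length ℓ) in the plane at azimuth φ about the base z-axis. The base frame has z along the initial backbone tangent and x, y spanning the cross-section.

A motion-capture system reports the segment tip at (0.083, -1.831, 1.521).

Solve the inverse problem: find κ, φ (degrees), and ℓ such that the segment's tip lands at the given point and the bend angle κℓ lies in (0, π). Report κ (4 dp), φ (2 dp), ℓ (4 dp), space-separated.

0.6462 272.60 2.7178

ρ = √(x²+y²) = √(0.083² + -1.831²) = 1.83288
φ = atan2(y, x) mod 360° = atan2(-1.831, 0.083) = 272.5955°
|p|² = ρ² + z² = 1.83288² + 1.521² = 5.67289
κ = 2ρ / |p|² = 2×1.83288 / 5.67289 = 0.64619
θ = 2·atan2(ρ, z) = 2·atan2(1.83288, 1.521) = 1.75624 rad
ℓ = θ/κ = 1.75624/0.64619 = 2.71785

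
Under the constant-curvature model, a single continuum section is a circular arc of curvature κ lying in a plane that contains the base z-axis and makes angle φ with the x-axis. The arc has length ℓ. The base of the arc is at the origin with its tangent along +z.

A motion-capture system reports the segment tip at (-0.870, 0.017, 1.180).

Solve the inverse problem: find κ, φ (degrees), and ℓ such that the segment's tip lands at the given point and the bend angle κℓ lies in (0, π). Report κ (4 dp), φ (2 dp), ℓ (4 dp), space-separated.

0.8096 178.88 1.5697

ρ = √(x²+y²) = √(-0.870² + 0.017²) = 0.87017
φ = atan2(y, x) mod 360° = atan2(0.017, -0.870) = 178.8806°
|p|² = ρ² + z² = 0.87017² + 1.180² = 2.14959
κ = 2ρ / |p|² = 2×0.87017 / 2.14959 = 0.80961
θ = 2·atan2(ρ, z) = 2·atan2(0.87017, 1.180) = 1.27081 rad
ℓ = θ/κ = 1.27081/0.80961 = 1.56966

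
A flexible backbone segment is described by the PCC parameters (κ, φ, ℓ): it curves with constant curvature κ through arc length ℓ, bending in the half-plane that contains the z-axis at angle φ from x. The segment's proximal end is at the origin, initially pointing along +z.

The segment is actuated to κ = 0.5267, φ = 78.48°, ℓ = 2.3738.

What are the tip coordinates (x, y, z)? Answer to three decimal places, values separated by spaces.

0.260 1.274 1.802

θ = κ·ℓ = 0.5267 × 2.3738 = 1.25028 rad
ρ = (1 − cos θ)/κ = (1 − 0.31506)/0.5267 = 1.30044
z = sin θ / κ = 0.94907/0.5267 = 1.80192
x = ρ cos φ = 1.30044 × cos(78.48°) = 0.25971
y = ρ sin φ = 1.30044 × sin(78.48°) = 1.27425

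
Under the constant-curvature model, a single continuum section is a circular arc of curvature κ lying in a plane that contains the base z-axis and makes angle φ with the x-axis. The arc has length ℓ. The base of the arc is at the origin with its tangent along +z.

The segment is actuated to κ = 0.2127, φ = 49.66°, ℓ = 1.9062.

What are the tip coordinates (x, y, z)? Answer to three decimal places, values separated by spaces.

θ = κ·ℓ = 0.2127 × 1.9062 = 0.40545 rad
ρ = (1 − cos θ)/κ = (1 − 0.91893)/0.2127 = 0.38117
z = sin θ / κ = 0.39443/0.2127 = 1.85440
x = ρ cos φ = 0.38117 × cos(49.66°) = 0.24674
y = ρ sin φ = 0.38117 × sin(49.66°) = 0.29053

0.247 0.291 1.854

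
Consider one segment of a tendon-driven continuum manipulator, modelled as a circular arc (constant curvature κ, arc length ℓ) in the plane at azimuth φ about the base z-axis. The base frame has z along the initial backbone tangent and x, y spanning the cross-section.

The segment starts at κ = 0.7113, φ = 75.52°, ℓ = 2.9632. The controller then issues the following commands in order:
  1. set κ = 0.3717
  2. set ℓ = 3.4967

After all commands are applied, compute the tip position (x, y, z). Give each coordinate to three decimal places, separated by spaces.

0.493 1.907 2.592

initial: κ=0.7113, φ=75.52°, ℓ=2.9632
cmd 1: set κ=0.3717 → (κ,φ,ℓ)=(0.3717,75.52°,2.9632) → tip=(0.3684,1.4266,2.3994)
cmd 2: set ℓ=3.4967 → (κ,φ,ℓ)=(0.3717,75.52°,3.4967) → tip=(0.4926,1.9074,2.5921)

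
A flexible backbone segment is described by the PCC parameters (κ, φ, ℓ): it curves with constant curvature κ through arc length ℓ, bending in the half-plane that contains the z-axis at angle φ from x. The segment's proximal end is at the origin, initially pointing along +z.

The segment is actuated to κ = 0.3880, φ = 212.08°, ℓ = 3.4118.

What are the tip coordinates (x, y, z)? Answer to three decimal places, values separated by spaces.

-1.650 -1.034 2.499

θ = κ·ℓ = 0.3880 × 3.4118 = 1.32378 rad
ρ = (1 − cos θ)/κ = (1 − 0.24451)/0.3880 = 1.94713
z = sin θ / κ = 0.96965/0.3880 = 2.49909
x = ρ cos φ = 1.94713 × cos(212.08°) = -1.64982
y = ρ sin φ = 1.94713 × sin(212.08°) = -1.03413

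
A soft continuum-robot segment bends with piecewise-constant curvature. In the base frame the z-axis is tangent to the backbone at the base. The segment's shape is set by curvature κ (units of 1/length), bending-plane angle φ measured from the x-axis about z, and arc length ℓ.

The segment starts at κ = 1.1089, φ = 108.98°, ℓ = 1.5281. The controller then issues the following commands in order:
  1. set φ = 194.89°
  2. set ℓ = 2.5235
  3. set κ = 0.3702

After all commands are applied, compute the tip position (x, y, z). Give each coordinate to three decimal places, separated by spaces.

-1.059 -0.281 2.172

initial: κ=1.1089, φ=108.98°, ℓ=1.5281
cmd 1: set φ=194.89° → (κ,φ,ℓ)=(1.1089,194.89°,1.5281) → tip=(-0.9791,-0.2603,0.8949)
cmd 2: set ℓ=2.5235 → (κ,φ,ℓ)=(1.1089,194.89°,2.5235) → tip=(-1.6922,-0.4499,0.3035)
cmd 3: set κ=0.3702 → (κ,φ,ℓ)=(0.3702,194.89°,2.5235) → tip=(-1.0587,-0.2815,2.1721)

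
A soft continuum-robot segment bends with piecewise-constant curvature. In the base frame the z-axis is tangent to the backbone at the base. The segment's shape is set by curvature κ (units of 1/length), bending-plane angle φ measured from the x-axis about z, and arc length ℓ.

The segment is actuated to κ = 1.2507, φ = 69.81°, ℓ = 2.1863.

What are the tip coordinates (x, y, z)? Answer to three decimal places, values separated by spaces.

0.529 1.439 0.317

θ = κ·ℓ = 1.2507 × 2.1863 = 2.73441 rad
ρ = (1 − cos θ)/κ = (1 − -0.91824)/1.2507 = 1.53373
z = sin θ / κ = 0.39603/1.2507 = 0.31665
x = ρ cos φ = 1.53373 × cos(69.81°) = 0.52934
y = ρ sin φ = 1.53373 × sin(69.81°) = 1.43949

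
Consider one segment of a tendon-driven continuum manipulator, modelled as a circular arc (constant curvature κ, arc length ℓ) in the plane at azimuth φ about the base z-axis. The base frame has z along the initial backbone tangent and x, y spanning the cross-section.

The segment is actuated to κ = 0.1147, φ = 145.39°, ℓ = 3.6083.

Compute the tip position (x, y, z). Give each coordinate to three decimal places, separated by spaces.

θ = κ·ℓ = 0.1147 × 3.6083 = 0.41387 rad
ρ = (1 − cos θ)/κ = (1 − 0.91557)/0.1147 = 0.73609
z = sin θ / κ = 0.40216/0.1147 = 3.50617
x = ρ cos φ = 0.73609 × cos(145.39°) = -0.60583
y = ρ sin φ = 0.73609 × sin(145.39°) = 0.41809

-0.606 0.418 3.506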